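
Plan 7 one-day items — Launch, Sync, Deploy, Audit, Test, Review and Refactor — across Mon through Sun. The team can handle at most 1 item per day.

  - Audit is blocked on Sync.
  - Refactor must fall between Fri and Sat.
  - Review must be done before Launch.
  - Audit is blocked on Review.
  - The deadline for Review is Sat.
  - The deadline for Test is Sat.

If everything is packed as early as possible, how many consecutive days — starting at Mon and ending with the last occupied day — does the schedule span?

The precedence chain requires at least 2 distinct days.
With at most 1 per day and 7 tasks, at least 7 days are needed.
Refactor can't be placed before Fri — that is day 5 counting from Mon — so the schedule must run through at least 5 days.
7 works (last occupied day: Sun): for example Test in Tue, Review in Mon, Refactor in Fri, Deploy in Sun, Audit in Thu, Launch in Sat, Sync in Wed.

7 days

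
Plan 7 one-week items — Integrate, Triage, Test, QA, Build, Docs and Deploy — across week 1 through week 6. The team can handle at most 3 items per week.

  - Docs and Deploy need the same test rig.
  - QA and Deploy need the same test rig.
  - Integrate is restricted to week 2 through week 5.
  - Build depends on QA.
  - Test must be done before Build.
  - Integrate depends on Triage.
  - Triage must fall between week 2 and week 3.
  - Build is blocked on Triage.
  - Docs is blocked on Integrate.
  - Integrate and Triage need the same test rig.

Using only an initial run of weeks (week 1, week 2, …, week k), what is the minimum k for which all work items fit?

The precedence chain requires at least 3 distinct weeks.
With at most 3 per week and 7 work items, at least 3 weeks are needed.
Propagating the time windows through the other constraints, Docs can't land before week 4, so the schedule must run through at least week 4.
4 works (last occupied week: week 4): for example Integrate in week 3, QA in week 1, Build in week 3, Test in week 1, Docs in week 4, Deploy in week 2, Triage in week 2.

4 weeks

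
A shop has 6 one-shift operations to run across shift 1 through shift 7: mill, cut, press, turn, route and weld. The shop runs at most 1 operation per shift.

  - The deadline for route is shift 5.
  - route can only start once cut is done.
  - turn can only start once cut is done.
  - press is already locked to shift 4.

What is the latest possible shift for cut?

Downstream work caps cut at shift 4.
cut at shift 3 is achievable: turn in shift 6, mill in shift 1, weld in shift 2, press in shift 4, route in shift 5, cut in shift 3.
Nothing later works — the capacity limit rule out every shift after shift 3.

shift 3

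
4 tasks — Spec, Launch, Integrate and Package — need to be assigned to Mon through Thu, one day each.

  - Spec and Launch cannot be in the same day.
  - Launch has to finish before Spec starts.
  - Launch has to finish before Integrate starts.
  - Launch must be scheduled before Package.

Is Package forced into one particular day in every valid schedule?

No

Package can be Tue (e.g. Launch -> Mon; Spec -> Tue; Integrate -> Tue; Package -> Tue) or Wed (e.g. Package=Wed; Spec=Tue; Launch=Mon; Integrate=Tue).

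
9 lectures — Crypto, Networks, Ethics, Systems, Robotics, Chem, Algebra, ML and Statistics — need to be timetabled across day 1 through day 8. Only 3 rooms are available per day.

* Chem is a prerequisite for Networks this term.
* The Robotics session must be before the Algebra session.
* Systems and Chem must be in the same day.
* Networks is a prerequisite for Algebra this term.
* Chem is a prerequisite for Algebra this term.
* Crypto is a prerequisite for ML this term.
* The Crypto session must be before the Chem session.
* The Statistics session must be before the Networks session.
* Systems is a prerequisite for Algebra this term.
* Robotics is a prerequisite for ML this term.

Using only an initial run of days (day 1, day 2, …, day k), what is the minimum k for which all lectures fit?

The precedence chain requires at least 4 distinct days.
With at most 3 per day and 9 lectures, at least 3 days are needed.
4 works (last occupied day: day 4): for example Networks=day 3; Statistics=day 1; Robotics=day 1; Crypto=day 1; Chem=day 2; Systems=day 2; ML=day 2; Ethics=day 3; Algebra=day 4.

4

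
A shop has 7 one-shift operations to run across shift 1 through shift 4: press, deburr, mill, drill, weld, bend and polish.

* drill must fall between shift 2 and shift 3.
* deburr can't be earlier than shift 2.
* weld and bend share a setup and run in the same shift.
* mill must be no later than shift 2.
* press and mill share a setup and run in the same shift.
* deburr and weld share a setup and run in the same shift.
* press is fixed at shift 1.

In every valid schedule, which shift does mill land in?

Mill's own window allows nothing later than shift 2; mill must be in the same shift as press, which can't be after shift 1, so mill is at most shift 1.
So mill is pinned to shift 1.

shift 1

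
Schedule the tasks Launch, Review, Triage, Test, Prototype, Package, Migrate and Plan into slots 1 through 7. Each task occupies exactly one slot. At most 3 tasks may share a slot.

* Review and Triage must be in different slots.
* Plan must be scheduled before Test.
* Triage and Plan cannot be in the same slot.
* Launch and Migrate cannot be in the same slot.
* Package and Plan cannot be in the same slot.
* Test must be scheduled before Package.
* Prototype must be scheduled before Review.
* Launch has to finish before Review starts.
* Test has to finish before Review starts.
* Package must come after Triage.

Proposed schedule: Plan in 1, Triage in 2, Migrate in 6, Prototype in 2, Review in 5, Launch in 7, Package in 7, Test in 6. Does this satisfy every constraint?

Package must come after Triage — holds.
Prototype must be scheduled before Review — holds.
Triage and Plan cannot be in the same slot — holds.
Test has to finish before Review starts — violated.
Plan must be scheduled before Test — holds.
Review and Triage must be in different slots — holds.
Launch has to finish before Review starts — violated.
Package and Plan cannot be in the same slot — holds.
Test must be scheduled before Package — holds.
Launch and Migrate cannot be in the same slot — holds.
At most 3 tasks may share a slot — holds.

Invalid. Launch has to finish before Review starts.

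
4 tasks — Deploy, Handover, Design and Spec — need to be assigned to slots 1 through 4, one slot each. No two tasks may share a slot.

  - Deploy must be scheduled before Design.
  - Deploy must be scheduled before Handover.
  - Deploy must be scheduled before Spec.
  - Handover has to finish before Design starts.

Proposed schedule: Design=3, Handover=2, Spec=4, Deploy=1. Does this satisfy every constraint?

Valid

No two tasks may share a slot — holds.
Deploy must be scheduled before Design — holds.
Handover has to finish before Design starts — holds.
Deploy must be scheduled before Spec — holds.
Deploy must be scheduled before Handover — holds.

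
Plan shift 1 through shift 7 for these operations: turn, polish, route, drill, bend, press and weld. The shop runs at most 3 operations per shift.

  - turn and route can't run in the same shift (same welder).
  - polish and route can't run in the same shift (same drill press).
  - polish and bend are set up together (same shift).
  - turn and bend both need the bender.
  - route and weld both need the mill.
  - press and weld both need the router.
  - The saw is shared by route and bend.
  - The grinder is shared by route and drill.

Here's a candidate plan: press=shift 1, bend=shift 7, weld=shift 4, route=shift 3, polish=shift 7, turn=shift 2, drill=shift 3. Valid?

No. The grinder is shared by route and drill is not satisfied.

route and weld both need the mill — holds.
The shop runs at most 3 operations per shift — holds.
turn and bend both need the bender — holds.
polish and route can't run in the same shift (same drill press) — holds.
The saw is shared by route and bend — holds.
The grinder is shared by route and drill — violated.
press and weld both need the router — holds.
polish and bend are set up together (same shift) — holds.
turn and route can't run in the same shift (same welder) — holds.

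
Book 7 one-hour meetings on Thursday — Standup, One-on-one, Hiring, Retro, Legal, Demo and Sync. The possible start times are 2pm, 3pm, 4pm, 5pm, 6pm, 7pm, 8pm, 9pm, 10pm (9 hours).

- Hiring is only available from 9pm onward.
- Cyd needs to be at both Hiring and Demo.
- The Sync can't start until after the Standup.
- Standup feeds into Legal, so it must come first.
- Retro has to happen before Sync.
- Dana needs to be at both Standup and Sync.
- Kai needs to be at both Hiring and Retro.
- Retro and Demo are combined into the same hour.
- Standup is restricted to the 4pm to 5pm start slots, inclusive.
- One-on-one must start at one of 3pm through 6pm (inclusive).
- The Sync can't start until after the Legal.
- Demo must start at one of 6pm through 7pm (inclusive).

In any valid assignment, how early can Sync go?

Precedence pushes Sync to at least 7pm.
Sync at 7pm is achievable: Sync in 7pm; Hiring in 9pm; Standup in 4pm; One-on-one in 3pm; Retro in 6pm; Legal in 5pm; Demo in 6pm.

7pm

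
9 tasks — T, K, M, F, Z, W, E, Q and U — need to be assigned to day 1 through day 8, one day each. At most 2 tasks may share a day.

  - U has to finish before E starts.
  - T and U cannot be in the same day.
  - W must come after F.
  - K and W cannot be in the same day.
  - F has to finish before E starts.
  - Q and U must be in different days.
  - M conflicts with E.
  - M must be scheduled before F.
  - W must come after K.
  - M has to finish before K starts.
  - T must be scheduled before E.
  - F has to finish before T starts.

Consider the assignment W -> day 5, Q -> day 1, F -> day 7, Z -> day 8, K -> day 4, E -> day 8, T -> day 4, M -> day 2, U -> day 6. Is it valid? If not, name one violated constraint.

W must come after F — violated.
K and W cannot be in the same day — holds.
M has to finish before K starts — holds.
Q and U must be in different days — holds.
U has to finish before E starts — holds.
M conflicts with E — holds.
F has to finish before T starts — violated.
F has to finish before E starts — holds.
W must come after K — holds.
T and U cannot be in the same day — holds.
At most 2 tasks may share a day — holds.
M must be scheduled before F — holds.
T must be scheduled before E — holds.

No. F has to finish before T starts is not satisfied.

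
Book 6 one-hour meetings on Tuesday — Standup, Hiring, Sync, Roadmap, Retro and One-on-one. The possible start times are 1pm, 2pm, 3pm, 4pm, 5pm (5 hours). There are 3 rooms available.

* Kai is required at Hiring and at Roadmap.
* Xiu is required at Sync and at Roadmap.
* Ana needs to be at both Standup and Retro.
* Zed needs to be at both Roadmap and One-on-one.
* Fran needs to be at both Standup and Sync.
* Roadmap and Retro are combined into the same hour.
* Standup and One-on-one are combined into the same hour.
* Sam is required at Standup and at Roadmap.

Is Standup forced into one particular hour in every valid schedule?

No

Standup can be 1pm (e.g. Sync in 2pm; Roadmap in 3pm; Hiring in 1pm; Retro in 3pm; One-on-one in 1pm; Standup in 1pm) or 2pm (e.g. Roadmap=3pm, One-on-one=2pm, Standup=2pm, Sync=1pm, Hiring=1pm, Retro=3pm).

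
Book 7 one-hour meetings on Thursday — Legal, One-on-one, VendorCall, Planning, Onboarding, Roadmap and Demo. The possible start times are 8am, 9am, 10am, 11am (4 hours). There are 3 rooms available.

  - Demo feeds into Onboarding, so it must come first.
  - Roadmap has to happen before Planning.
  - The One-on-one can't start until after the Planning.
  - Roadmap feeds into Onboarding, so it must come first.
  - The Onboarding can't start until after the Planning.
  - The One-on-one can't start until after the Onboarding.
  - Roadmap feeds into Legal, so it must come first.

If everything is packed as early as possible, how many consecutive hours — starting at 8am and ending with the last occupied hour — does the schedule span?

4 hours

The precedence chain requires at least 4 distinct hours.
With at most 3 per hour and 7 meetings, at least 3 hours are needed.
4 works (last occupied hour: 11am): for example Roadmap -> 8am; Legal -> 9am; One-on-one -> 11am; Planning -> 9am; VendorCall -> 8am; Onboarding -> 10am; Demo -> 8am.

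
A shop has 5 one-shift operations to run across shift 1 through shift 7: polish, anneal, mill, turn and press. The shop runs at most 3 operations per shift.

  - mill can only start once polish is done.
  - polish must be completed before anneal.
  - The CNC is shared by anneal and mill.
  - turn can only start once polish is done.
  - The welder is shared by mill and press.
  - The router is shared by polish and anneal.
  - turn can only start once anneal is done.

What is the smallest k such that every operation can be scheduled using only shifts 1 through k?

The precedence chain requires at least 3 distinct shifts.
With at most 3 per shift and 5 operations, at least 2 shifts are needed.
3 works (last occupied shift: shift 3): for example mill -> shift 3; press -> shift 1; polish -> shift 1; anneal -> shift 2; turn -> shift 3.

3 shifts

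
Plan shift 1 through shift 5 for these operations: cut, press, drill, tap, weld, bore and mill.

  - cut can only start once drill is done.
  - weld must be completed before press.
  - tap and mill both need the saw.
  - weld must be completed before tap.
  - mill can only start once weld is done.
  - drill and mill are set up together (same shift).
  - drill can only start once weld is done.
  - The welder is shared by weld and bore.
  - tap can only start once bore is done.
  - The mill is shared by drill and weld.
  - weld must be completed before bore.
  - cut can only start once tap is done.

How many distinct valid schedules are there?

31

Splitting on cut: it can be shift 4 (4), shift 5 (27). Listing each branch's schedules as (press, drill, tap, weld, bore, mill) by shift number:
cut=shift 4: (2,2,3,1,2,2) (3,2,3,1,2,2) (4,2,3,1,2,2) (5,2,3,1,2,2) — 4.
cut=shift 5: (2,2,3,1,2,2) (2,2,4,1,2,2) (2,2,4,1,3,2) (2,3,4,1,2,3) (2,3,4,1,3,3) (2,4,3,1,2,4) (3,2,3,1,2,2) (3,2,4,1,2,2) (3,2,4,1,3,2) (3,3,4,1,2,3) (3,3,4,1,3,3) (3,3,4,2,3,3) (3,4,3,1,2,4) (4,2,3,1,2,2) (4,2,4,1,2,2) (4,2,4,1,3,2) (4,3,4,1,2,3) (4,3,4,1,3,3) (4,3,4,2,3,3) (4,4,3,1,2,4) (5,2,3,1,2,2) (5,2,4,1,2,2) (5,2,4,1,3,2) (5,3,4,1,2,3) (5,3,4,1,3,3) (5,3,4,2,3,3) (5,4,3,1,2,4) — 27.
Summing: 4 + 27 = 31.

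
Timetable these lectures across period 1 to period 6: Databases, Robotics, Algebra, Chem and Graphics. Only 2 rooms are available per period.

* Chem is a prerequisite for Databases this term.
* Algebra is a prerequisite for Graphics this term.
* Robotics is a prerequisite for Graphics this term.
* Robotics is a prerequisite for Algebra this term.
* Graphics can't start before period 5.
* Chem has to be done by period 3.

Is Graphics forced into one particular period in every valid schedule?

No

Graphics can be period 5 (e.g. Algebra -> period 2; Databases -> period 2; Robotics -> period 1; Chem -> period 1; Graphics -> period 5) or period 6 (e.g. Algebra -> period 2, Robotics -> period 1, Chem -> period 1, Databases -> period 2, Graphics -> period 6).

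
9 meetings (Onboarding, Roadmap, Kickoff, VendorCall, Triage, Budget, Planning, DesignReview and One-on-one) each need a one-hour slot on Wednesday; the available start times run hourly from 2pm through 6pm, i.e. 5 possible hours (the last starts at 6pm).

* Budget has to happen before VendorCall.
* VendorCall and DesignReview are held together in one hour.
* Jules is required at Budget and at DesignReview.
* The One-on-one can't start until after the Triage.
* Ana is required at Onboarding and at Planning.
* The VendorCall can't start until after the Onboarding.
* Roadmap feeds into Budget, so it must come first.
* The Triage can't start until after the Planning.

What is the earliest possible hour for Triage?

3pm

Precedence pushes Triage to at least 3pm; downstream work caps Triage at 5pm.
Triage at 3pm is achievable: Kickoff=2pm, DesignReview=4pm, VendorCall=4pm, Triage=3pm, Roadmap=2pm, Planning=2pm, One-on-one=4pm, Onboarding=3pm, Budget=3pm.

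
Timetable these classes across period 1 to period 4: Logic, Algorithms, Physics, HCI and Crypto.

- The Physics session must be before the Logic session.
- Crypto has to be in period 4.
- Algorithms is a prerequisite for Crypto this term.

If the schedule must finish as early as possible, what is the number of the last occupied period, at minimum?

The precedence chain requires at least 2 distinct periods.
Crypto can't be placed before period 4, so the schedule must run through at least period 4.
4 works (last occupied period: period 4): for example Crypto -> period 4, Logic -> period 2, Physics -> period 1, Algorithms -> period 1, HCI -> period 1.

period 4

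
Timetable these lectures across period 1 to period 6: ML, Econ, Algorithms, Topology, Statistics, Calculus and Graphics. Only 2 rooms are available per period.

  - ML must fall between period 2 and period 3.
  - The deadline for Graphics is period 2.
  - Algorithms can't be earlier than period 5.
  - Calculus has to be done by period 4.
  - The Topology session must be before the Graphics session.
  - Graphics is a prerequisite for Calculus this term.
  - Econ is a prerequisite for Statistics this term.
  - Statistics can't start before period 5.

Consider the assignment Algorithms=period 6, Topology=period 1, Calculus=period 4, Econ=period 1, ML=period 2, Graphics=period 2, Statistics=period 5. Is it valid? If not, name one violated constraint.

The deadline for Graphics is period 2 — holds.
ML must fall between period 2 and period 3 — holds.
Algorithms can't be earlier than period 5 — holds.
Statistics can't start before period 5 — holds.
Only 2 rooms are available per period — holds.
Graphics is a prerequisite for Calculus this term — holds.
The Topology session must be before the Graphics session — holds.
Econ is a prerequisite for Statistics this term — holds.
Calculus has to be done by period 4 — holds.

Valid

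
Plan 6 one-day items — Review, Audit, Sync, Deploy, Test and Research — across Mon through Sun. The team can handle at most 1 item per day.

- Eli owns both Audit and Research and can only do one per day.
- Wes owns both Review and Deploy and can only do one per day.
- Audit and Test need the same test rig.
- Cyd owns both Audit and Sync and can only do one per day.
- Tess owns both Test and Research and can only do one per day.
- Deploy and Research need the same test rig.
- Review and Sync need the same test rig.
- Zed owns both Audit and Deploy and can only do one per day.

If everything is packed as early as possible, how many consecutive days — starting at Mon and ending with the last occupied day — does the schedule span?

6 days

With at most 1 per day and 6 tasks, at least 6 days are needed.
6 works (last occupied day: Sat): for example Sync in Wed, Deploy in Thu, Research in Sat, Review in Mon, Audit in Tue, Test in Fri.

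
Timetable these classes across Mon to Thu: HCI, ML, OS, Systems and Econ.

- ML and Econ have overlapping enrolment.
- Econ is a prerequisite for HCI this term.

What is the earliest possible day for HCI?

Precedence pushes HCI to at least Tue.
HCI at Tue is achievable: Systems=Mon, OS=Mon, HCI=Tue, Econ=Mon, ML=Tue.

Tue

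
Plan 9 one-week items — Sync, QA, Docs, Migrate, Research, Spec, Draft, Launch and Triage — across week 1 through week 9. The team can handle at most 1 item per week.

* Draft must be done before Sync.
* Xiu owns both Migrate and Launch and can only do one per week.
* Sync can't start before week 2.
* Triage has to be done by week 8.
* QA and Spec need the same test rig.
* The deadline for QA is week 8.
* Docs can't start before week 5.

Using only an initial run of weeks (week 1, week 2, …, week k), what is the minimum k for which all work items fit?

9 weeks

The precedence chain requires at least 2 distinct weeks.
With at most 1 per week and 9 work items, at least 9 weeks are needed.
Docs can't be placed before week 5, so the schedule must run through at least week 5.
9 works (last occupied week: week 9): for example Docs in week 5; Spec in week 8; Migrate in week 6; Sync in week 2; Draft in week 1; Launch in week 9; Research in week 7; QA in week 3; Triage in week 4.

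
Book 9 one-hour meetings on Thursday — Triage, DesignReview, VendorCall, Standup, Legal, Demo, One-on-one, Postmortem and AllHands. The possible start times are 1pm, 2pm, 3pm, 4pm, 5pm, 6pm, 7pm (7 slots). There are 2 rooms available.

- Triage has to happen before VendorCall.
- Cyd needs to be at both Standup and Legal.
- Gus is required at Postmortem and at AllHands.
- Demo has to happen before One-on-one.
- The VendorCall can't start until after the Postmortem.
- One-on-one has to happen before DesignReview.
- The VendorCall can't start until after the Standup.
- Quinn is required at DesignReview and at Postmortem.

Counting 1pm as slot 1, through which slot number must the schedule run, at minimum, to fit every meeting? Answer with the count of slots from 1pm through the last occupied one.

The precedence chain requires at least 3 distinct slots.
With at most 2 per slot and 9 meetings, at least 5 slots are needed.
5 works (last occupied slot: 5pm): for example Postmortem=2pm; Legal=4pm; VendorCall=3pm; Triage=1pm; Standup=1pm; AllHands=5pm; DesignReview=4pm; Demo=2pm; One-on-one=3pm.

5 slots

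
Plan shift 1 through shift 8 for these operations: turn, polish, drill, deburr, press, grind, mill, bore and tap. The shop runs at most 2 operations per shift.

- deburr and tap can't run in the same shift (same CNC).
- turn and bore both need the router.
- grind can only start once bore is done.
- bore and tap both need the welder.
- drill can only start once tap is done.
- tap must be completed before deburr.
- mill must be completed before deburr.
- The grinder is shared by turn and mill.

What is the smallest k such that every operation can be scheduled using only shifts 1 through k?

The precedence chain requires at least 2 distinct shifts.
With at most 2 per shift and 9 operations, at least 5 shifts are needed.
5 works (last occupied shift: shift 5): for example turn -> shift 4; bore -> shift 3; polish -> shift 3; grind -> shift 4; mill -> shift 1; tap -> shift 1; press -> shift 5; deburr -> shift 2; drill -> shift 2.

5 shifts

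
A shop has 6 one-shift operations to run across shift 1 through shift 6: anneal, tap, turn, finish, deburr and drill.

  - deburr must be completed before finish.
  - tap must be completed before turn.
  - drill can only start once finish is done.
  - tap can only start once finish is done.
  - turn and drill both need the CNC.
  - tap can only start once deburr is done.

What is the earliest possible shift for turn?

Precedence pushes turn to at least shift 4.
turn at shift 4 is achievable: turn in shift 4, finish in shift 2, anneal in shift 1, drill in shift 3, deburr in shift 1, tap in shift 3.

shift 4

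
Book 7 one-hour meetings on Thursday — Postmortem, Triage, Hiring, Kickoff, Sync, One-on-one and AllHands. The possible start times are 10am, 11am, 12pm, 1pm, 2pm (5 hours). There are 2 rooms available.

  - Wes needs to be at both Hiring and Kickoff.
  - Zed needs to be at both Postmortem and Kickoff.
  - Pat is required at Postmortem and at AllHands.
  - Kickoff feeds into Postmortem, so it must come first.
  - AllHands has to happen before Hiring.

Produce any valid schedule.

AllHands in 10am, Hiring in 11am, Sync in 12pm, Triage in 12pm, One-on-one in 1pm, Kickoff in 10am, Postmortem in 11am

Checking: AllHands(10am) before Hiring(11am); Kickoff(10am) before Postmortem(11am); Postmortem(11am) != Kickoff(10am); Hiring(11am) != Kickoff(10am); Postmortem(11am) != AllHands(10am); max 2 per hour (cap 2).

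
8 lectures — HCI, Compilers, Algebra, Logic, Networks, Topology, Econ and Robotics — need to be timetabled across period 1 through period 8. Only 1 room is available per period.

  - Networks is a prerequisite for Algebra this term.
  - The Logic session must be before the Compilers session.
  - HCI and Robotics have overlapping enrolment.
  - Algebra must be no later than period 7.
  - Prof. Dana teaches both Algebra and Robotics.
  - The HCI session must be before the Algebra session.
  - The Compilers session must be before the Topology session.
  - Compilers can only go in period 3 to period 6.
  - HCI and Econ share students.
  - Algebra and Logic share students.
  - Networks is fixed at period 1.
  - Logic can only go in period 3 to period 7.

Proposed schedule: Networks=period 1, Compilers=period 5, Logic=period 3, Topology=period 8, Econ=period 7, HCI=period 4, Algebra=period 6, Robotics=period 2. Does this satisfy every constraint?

Yes

The HCI session must be before the Algebra session — holds.
Algebra and Logic share students — holds.
Prof. Dana teaches both Algebra and Robotics — holds.
HCI and Econ share students — holds.
Logic can only go in period 3 to period 7 — holds.
Only 1 room is available per period — holds.
Networks is a prerequisite for Algebra this term — holds.
HCI and Robotics have overlapping enrolment — holds.
Algebra must be no later than period 7 — holds.
Compilers can only go in period 3 to period 6 — holds.
The Compilers session must be before the Topology session — holds.
The Logic session must be before the Compilers session — holds.
Networks is fixed at period 1 — holds.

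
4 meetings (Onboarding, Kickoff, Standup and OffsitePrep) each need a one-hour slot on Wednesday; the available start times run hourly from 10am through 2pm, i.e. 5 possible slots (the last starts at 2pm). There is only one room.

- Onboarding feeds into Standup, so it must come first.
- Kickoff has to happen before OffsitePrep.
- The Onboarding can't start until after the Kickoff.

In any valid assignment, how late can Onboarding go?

1pm

Precedence pushes Onboarding to at least 11am; downstream work caps Onboarding at 1pm.
Onboarding at 1pm is achievable: Kickoff -> 10am; Standup -> 2pm; Onboarding -> 1pm; OffsitePrep -> 11am.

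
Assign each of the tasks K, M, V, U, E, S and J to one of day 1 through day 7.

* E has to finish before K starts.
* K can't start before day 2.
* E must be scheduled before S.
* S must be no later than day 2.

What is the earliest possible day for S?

day 2

Precedence pushes S to at least day 2; S's own window allows nothing later than day 2.
S at day 2 is achievable: S in day 2; M in day 1; E in day 1; J in day 1; K in day 2; U in day 1; V in day 1.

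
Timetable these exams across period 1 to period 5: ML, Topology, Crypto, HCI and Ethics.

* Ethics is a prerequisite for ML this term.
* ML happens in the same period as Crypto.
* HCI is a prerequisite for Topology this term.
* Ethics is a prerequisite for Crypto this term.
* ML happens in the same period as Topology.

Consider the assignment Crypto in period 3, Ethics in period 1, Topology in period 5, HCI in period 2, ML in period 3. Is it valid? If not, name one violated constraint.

No — it violates: ML happens in the same period as Topology

Ethics is a prerequisite for Crypto this term — holds.
HCI is a prerequisite for Topology this term — holds.
Ethics is a prerequisite for ML this term — holds.
ML happens in the same period as Topology — violated.
ML happens in the same period as Crypto — holds.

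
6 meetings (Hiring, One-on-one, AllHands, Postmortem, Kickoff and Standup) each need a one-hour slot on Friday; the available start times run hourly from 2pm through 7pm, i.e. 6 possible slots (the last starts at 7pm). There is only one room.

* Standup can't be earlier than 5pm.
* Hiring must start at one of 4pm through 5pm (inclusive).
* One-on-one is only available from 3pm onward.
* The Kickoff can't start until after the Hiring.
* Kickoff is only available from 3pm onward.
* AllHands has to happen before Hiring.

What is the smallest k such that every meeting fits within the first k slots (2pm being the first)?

The precedence chain requires at least 3 distinct slots.
With at most 1 per slot and 6 meetings, at least 6 slots are needed.
Standup can't be placed before 5pm — that is slot 4 counting from 2pm — so the schedule must run through at least 4 slots.
6 works (last occupied slot: 7pm): for example AllHands -> 2pm, Standup -> 5pm, Postmortem -> 7pm, One-on-one -> 3pm, Hiring -> 4pm, Kickoff -> 6pm.

6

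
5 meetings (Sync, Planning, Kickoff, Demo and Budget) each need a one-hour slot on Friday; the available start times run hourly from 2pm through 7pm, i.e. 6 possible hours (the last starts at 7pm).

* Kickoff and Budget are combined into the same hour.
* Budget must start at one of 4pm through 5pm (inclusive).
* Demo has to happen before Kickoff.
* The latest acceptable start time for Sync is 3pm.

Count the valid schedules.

Splitting on Sync: it can be 2pm (30), 3pm (30). Listing each branch's schedules as (Planning, Kickoff, Demo, Budget):
Sync=2pm: (2pm,4pm,2pm,4pm) (2pm,4pm,3pm,4pm) (2pm,5pm,2pm,5pm) (2pm,5pm,3pm,5pm) (2pm,5pm,4pm,5pm) (3pm,4pm,2pm,4pm) (3pm,4pm,3pm,4pm) (3pm,5pm,2pm,5pm) (3pm,5pm,3pm,5pm) (3pm,5pm,4pm,5pm) (4pm,4pm,2pm,4pm) (4pm,4pm,3pm,4pm) (4pm,5pm,2pm,5pm) (4pm,5pm,3pm,5pm) (4pm,5pm,4pm,5pm) (5pm,4pm,2pm,4pm) (5pm,4pm,3pm,4pm) (5pm,5pm,2pm,5pm) (5pm,5pm,3pm,5pm) (5pm,5pm,4pm,5pm) (6pm,4pm,2pm,4pm) (6pm,4pm,3pm,4pm) (6pm,5pm,2pm,5pm) (6pm,5pm,3pm,5pm) (6pm,5pm,4pm,5pm) (7pm,4pm,2pm,4pm) (7pm,4pm,3pm,4pm) (7pm,5pm,2pm,5pm) (7pm,5pm,3pm,5pm) (7pm,5pm,4pm,5pm) — 30.
Sync=3pm: (2pm,4pm,2pm,4pm) (2pm,4pm,3pm,4pm) (2pm,5pm,2pm,5pm) (2pm,5pm,3pm,5pm) (2pm,5pm,4pm,5pm) (3pm,4pm,2pm,4pm) (3pm,4pm,3pm,4pm) (3pm,5pm,2pm,5pm) (3pm,5pm,3pm,5pm) (3pm,5pm,4pm,5pm) (4pm,4pm,2pm,4pm) (4pm,4pm,3pm,4pm) (4pm,5pm,2pm,5pm) (4pm,5pm,3pm,5pm) (4pm,5pm,4pm,5pm) (5pm,4pm,2pm,4pm) (5pm,4pm,3pm,4pm) (5pm,5pm,2pm,5pm) (5pm,5pm,3pm,5pm) (5pm,5pm,4pm,5pm) (6pm,4pm,2pm,4pm) (6pm,4pm,3pm,4pm) (6pm,5pm,2pm,5pm) (6pm,5pm,3pm,5pm) (6pm,5pm,4pm,5pm) (7pm,4pm,2pm,4pm) (7pm,4pm,3pm,4pm) (7pm,5pm,2pm,5pm) (7pm,5pm,3pm,5pm) (7pm,5pm,4pm,5pm) — 30.
Summing: 30 + 30 = 60.

60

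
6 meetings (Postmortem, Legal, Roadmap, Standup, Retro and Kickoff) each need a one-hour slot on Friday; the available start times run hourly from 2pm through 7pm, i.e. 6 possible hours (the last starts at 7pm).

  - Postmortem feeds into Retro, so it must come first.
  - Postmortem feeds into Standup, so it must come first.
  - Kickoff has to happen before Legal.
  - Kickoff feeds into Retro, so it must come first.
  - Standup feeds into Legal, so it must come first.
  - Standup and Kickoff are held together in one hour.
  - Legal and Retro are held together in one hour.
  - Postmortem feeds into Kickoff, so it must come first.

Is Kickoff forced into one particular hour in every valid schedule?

No

Kickoff can be 3pm (e.g. Roadmap -> 2pm; Standup -> 3pm; Kickoff -> 3pm; Postmortem -> 2pm; Retro -> 4pm; Legal -> 4pm) or 4pm (e.g. Kickoff=4pm, Roadmap=2pm, Retro=5pm, Postmortem=2pm, Legal=5pm, Standup=4pm).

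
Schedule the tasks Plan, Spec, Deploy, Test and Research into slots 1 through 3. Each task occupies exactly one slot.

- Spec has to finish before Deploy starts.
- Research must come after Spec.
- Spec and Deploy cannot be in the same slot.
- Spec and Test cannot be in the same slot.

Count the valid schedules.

Splitting on Plan: it can be 1 (10), 2 (10), 3 (10). Listing each branch's schedules as (Spec, Deploy, Test, Research):
Plan=1: (1,2,2,2) (1,2,2,3) (1,2,3,2) (1,2,3,3) (1,3,2,2) (1,3,2,3) (1,3,3,2) (1,3,3,3) (2,3,1,3) (2,3,3,3) — 10.
Plan=2: (1,2,2,2) (1,2,2,3) (1,2,3,2) (1,2,3,3) (1,3,2,2) (1,3,2,3) (1,3,3,2) (1,3,3,3) (2,3,1,3) (2,3,3,3) — 10.
Plan=3: (1,2,2,2) (1,2,2,3) (1,2,3,2) (1,2,3,3) (1,3,2,2) (1,3,2,3) (1,3,3,2) (1,3,3,3) (2,3,1,3) (2,3,3,3) — 10.
Summing: 10 + 10 + 10 = 30.

30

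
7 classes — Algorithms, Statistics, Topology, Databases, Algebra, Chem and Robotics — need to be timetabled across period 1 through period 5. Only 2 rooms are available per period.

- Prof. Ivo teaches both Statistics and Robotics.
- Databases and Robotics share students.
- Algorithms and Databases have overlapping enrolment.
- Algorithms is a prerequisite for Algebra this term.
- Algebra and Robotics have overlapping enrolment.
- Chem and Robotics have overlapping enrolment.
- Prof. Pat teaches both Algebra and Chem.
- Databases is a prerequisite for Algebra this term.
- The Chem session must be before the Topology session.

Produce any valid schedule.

Algebra=period 3, Topology=period 2, Algorithms=period 1, Robotics=period 4, Databases=period 2, Chem=period 1, Statistics=period 3

Checking: Algorithms(period 1) before Algebra(period 3); Chem(period 1) before Topology(period 2); Databases(period 2) before Algebra(period 3); Algebra(period 3) != Chem(period 1); Databases(period 2) != Robotics(period 4); Chem(period 1) != Robotics(period 4); Algebra(period 3) != Robotics(period 4); Statistics(period 3) != Robotics(period 4); Algorithms(period 1) != Databases(period 2); max 2 per period (cap 2).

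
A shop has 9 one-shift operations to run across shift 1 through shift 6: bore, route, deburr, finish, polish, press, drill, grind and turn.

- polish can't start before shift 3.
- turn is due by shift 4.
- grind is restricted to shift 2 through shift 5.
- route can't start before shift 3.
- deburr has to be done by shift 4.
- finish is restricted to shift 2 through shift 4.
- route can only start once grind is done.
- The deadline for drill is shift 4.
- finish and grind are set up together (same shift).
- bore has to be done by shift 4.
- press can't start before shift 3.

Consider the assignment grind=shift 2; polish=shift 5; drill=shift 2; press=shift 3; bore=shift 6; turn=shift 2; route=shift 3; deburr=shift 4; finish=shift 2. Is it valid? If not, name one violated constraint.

finish is restricted to shift 2 through shift 4 — holds.
press can't start before shift 3 — holds.
deburr has to be done by shift 4 — holds.
route can't start before shift 3 — holds.
bore has to be done by shift 4 — violated.
turn is due by shift 4 — holds.
polish can't start before shift 3 — holds.
grind is restricted to shift 2 through shift 5 — holds.
finish and grind are set up together (same shift) — holds.
route can only start once grind is done — holds.
The deadline for drill is shift 4 — holds.

No — it violates: bore has to be done by shift 4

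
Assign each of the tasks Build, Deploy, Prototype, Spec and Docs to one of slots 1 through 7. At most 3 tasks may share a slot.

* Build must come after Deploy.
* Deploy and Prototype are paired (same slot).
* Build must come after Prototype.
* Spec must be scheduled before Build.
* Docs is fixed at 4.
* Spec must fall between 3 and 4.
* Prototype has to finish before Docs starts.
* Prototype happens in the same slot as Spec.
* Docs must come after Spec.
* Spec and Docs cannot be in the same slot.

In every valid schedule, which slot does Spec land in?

3

Spec's window is 3–4.
Docs is fixed at 4, and Spec can't share a slot with Docs.
So Spec must be 3.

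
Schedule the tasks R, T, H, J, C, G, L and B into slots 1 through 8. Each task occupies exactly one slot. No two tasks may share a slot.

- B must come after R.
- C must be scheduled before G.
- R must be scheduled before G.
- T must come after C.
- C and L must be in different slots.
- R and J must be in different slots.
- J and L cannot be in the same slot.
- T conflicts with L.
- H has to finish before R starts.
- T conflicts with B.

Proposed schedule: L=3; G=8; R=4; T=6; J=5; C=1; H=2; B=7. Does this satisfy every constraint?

T conflicts with L — holds.
C and L must be in different slots — holds.
C must be scheduled before G — holds.
R and J must be in different slots — holds.
J and L cannot be in the same slot — holds.
T conflicts with B — holds.
B must come after R — holds.
T must come after C — holds.
R must be scheduled before G — holds.
H has to finish before R starts — holds.
No two tasks may share a slot — holds.

Yes, all constraints hold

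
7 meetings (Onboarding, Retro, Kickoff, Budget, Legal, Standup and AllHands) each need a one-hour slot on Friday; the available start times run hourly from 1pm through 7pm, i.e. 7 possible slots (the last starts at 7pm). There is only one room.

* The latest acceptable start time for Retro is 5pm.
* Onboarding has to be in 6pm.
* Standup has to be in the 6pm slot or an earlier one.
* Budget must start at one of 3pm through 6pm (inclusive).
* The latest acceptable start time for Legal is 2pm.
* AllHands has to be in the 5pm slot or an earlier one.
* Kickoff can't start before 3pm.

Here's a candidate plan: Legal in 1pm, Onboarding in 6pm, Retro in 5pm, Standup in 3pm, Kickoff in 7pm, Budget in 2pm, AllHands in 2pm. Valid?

Onboarding has to be in 6pm — holds.
The latest acceptable start time for Retro is 5pm — holds.
Kickoff can't start before 3pm — holds.
Standup has to be in the 6pm slot or an earlier one — holds.
There is only one room — violated.
The latest acceptable start time for Legal is 2pm — holds.
Budget must start at one of 3pm through 6pm (inclusive) — violated.
AllHands has to be in the 5pm slot or an earlier one — holds.

No. Budget must start at one of 3pm through 6pm (inclusive) is not satisfied.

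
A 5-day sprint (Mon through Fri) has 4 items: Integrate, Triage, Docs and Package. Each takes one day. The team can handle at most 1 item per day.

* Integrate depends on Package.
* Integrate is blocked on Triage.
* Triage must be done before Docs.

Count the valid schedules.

Splitting on Integrate: it can be Wed (4), Thu (9), Fri (12). Listing each branch's schedules as (Triage, Docs, Package):
Integrate=Wed: (Mon,Thu,Tue) (Mon,Fri,Tue) (Tue,Thu,Mon) (Tue,Fri,Mon) — 4.
Integrate=Thu: (Mon,Tue,Wed) (Mon,Wed,Tue) (Mon,Fri,Tue) (Mon,Fri,Wed) (Tue,Wed,Mon) (Tue,Fri,Mon) (Tue,Fri,Wed) (Wed,Fri,Mon) (Wed,Fri,Tue) — 9.
Integrate=Fri: (Mon,Tue,Wed) (Mon,Tue,Thu) (Mon,Wed,Tue) (Mon,Wed,Thu) (Mon,Thu,Tue) (Mon,Thu,Wed) (Tue,Wed,Mon) (Tue,Wed,Thu) (Tue,Thu,Mon) (Tue,Thu,Wed) (Wed,Thu,Mon) (Wed,Thu,Tue) — 12.
Summing: 4 + 9 + 12 = 25.

25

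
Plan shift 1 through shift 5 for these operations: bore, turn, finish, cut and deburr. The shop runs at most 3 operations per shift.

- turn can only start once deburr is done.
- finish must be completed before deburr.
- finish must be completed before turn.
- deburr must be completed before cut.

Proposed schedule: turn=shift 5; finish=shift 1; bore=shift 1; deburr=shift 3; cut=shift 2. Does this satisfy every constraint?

Invalid. deburr must be completed before cut.

finish must be completed before turn — holds.
deburr must be completed before cut — violated.
turn can only start once deburr is done — holds.
finish must be completed before deburr — holds.
The shop runs at most 3 operations per shift — holds.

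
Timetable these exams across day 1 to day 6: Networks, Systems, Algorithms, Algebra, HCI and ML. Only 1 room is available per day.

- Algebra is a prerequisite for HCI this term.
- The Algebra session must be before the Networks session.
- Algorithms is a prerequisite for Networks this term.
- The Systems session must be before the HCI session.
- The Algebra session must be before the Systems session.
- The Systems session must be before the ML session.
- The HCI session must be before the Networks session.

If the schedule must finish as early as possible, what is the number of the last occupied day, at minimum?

The precedence chain requires at least 4 distinct days.
With at most 1 per day and 6 exams, at least 6 days are needed.
6 works (last occupied day: day 6): for example Systems=day 2; HCI=day 3; Networks=day 5; ML=day 6; Algorithms=day 4; Algebra=day 1.

6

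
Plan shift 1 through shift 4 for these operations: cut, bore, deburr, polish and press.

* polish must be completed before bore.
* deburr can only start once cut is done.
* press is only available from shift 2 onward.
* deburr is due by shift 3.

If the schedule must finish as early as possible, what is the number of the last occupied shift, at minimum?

The precedence chain requires at least 2 distinct shifts.
2 works (last occupied shift: shift 2): for example cut in shift 1; deburr in shift 2; bore in shift 2; press in shift 2; polish in shift 1.

shift 2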